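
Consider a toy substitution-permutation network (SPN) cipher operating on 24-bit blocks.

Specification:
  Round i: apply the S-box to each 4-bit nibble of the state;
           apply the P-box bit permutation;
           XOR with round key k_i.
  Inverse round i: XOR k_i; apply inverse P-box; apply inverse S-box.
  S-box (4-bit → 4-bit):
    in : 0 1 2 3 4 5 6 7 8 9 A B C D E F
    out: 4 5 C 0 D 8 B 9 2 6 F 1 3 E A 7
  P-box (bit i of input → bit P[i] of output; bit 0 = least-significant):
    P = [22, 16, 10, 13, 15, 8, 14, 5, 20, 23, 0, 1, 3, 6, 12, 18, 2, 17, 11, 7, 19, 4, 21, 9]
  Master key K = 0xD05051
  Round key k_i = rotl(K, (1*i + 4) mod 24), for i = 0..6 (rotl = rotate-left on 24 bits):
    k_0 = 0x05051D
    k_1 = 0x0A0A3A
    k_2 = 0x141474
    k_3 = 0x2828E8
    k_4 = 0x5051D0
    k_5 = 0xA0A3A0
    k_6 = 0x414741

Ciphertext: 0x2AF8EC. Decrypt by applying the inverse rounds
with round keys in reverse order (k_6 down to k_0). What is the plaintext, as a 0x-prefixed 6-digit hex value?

s_0 = ciphertext = 0x2AF8EC
s_1 = InvRound(s_0, k_6) = 0x4A106A
s_2 = InvRound(s_1, k_5) = 0x4EFEC7
s_3 = InvRound(s_2, k_4) = 0x6F54C2
s_4 = InvRound(s_3, k_3) = 0x39452A
s_5 = InvRound(s_4, k_2) = 0xFBA598
s_6 = InvRound(s_5, k_1) = 0x22366A
s_7 = InvRound(s_6, k_0) = 0xDCD2EE

0xDCD2EE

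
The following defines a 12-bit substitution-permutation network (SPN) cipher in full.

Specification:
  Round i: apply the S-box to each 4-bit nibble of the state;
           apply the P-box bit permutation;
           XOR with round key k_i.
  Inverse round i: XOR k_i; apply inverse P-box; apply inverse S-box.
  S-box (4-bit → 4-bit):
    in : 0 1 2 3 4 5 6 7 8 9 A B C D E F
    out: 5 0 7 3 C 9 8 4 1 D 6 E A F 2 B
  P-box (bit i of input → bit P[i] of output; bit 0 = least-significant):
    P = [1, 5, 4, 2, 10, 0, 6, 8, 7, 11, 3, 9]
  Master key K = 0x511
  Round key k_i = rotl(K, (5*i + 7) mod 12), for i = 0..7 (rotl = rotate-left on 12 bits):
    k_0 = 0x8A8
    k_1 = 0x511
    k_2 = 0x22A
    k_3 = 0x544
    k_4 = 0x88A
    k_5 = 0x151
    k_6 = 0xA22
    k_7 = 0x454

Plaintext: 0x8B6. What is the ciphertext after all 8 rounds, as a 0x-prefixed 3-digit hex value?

0x9EE

s_0 = plaintext = 0x8B6
s_1 = Round(s_0, k_0) = 0x96D
s_2 = Round(s_1, k_1) = 0x6AF
s_3 = Round(s_2, k_2) = 0x04D
s_4 = Round(s_3, k_3) = 0x4BA
s_5 = Round(s_4, k_4) = 0xBF3
s_6 = Round(s_5, k_5) = 0xE7A
s_7 = Round(s_6, k_6) = 0x252
s_8 = Round(s_7, k_7) = 0x9EE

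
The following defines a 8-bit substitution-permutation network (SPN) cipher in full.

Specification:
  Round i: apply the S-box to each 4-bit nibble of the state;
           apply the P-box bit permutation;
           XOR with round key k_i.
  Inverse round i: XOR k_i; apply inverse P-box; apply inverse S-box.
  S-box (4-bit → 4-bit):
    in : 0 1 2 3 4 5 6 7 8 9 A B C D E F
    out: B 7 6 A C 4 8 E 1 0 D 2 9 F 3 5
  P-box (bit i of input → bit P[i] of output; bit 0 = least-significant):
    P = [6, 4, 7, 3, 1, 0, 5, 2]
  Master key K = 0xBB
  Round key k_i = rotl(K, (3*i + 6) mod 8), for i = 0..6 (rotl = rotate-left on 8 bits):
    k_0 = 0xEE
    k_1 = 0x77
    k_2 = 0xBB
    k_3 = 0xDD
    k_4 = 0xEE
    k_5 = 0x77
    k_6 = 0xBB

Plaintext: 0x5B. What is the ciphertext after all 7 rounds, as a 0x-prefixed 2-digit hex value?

s_0 = plaintext = 0x5B
s_1 = Round(s_0, k_0) = 0xDE
s_2 = Round(s_1, k_1) = 0x00
s_3 = Round(s_2, k_2) = 0xE4
s_4 = Round(s_3, k_3) = 0x56
s_5 = Round(s_4, k_4) = 0xC6
s_6 = Round(s_5, k_5) = 0x79
s_7 = Round(s_6, k_6) = 0x9E

0x9E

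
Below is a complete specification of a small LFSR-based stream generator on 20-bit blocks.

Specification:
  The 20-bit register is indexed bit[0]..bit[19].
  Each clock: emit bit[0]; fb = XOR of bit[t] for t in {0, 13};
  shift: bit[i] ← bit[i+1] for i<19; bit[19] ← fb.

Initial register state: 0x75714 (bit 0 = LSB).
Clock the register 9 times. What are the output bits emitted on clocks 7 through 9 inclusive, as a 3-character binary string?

reg_0 = 0x75714
clock 1: out=0, reg = 0x3AB8A
clock 2: out=0, reg = 0x9D5C5
clock 3: out=1, reg = 0xCEAE2
clock 4: out=0, reg = 0xE7571
clock 5: out=1, reg = 0x73AB8
clock 6: out=0, reg = 0xB9D5C
clock 7: out=0, reg = 0x5CEAE
clock 8: out=0, reg = 0x2E757
clock 9: out=1, reg = 0x173AB

001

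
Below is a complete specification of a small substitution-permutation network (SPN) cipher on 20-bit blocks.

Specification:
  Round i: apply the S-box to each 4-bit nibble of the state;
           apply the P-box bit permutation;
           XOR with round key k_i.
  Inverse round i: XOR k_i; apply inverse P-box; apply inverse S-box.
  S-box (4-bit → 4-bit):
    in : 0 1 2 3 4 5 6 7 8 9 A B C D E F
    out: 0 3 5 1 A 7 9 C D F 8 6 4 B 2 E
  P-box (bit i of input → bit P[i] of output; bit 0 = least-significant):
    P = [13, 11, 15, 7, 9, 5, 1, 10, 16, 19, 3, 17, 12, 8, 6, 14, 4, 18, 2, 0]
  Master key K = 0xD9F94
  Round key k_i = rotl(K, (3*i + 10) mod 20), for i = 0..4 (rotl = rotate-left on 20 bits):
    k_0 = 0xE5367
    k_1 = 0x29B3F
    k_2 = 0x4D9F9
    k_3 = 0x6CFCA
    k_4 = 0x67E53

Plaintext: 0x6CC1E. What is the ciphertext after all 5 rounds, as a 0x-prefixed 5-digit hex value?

s_0 = plaintext = 0x6CC1E
s_1 = Round(s_0, k_0) = 0xE591E
s_2 = Round(s_1, k_1) = 0xD8057
s_3 = Round(s_2, k_2) = 0x00B0A
s_4 = Round(s_3, k_3) = 0xECF42
s_5 = Round(s_4, k_4) = 0x8DA3B

0x8DA3B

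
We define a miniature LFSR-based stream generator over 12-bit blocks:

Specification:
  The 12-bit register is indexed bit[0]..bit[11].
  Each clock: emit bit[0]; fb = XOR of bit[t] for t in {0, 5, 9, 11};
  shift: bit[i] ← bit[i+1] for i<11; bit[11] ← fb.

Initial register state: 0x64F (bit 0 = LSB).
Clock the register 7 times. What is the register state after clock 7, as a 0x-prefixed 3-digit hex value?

0x34C

reg_0 = 0x64F
clock 1: out=1, reg = 0x327
clock 2: out=1, reg = 0x993
clock 3: out=1, reg = 0x4C9
clock 4: out=1, reg = 0xA64
clock 5: out=0, reg = 0xD32
clock 6: out=0, reg = 0x699
clock 7: out=1, reg = 0x34C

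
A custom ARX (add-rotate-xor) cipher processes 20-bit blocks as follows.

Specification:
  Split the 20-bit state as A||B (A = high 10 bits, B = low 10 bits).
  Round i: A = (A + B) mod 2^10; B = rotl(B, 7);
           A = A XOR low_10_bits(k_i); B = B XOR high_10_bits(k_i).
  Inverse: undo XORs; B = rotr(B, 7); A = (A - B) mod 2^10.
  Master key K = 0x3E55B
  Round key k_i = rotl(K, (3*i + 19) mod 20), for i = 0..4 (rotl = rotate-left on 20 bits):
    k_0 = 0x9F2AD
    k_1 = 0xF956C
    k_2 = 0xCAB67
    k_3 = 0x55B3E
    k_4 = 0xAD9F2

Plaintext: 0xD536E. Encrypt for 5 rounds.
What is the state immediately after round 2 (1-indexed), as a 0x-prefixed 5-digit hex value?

s_0 = plaintext = 0xD536E
s_1 = Round(s_0, k_0) = 0x1BD11
s_2 = Round(s_1, k_1) = 0x3B347
s_3 = Round(s_2, k_2) = 0xD50C2
s_4 = Round(s_3, k_3) = 0xCA04E
s_5 = Round(s_4, k_4) = 0xA11BF

0x3B347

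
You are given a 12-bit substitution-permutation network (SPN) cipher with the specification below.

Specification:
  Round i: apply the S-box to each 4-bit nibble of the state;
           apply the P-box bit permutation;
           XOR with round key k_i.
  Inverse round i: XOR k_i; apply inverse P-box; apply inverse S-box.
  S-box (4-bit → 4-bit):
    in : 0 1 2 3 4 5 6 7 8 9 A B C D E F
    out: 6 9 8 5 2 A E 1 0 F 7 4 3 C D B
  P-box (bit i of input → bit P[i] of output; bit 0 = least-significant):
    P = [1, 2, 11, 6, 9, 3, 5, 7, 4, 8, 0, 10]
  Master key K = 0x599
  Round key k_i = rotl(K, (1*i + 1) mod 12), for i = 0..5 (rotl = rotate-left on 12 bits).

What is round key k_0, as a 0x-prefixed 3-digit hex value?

K = 0x599
k_0 = rotl(K, (1*0+1) mod 12) = rotl(K, 1) = 0xB32

0xB32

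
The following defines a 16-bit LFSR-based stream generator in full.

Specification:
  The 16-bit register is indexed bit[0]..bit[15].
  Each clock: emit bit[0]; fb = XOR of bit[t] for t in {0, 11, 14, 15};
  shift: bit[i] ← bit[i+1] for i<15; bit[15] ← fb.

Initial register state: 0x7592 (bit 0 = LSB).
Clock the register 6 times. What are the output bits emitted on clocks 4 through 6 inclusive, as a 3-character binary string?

010

reg_0 = 0x7592
clock 1: out=0, reg = 0xBAC9
clock 2: out=1, reg = 0xDD64
clock 3: out=0, reg = 0xEEB2
clock 4: out=0, reg = 0xF759
clock 5: out=1, reg = 0xFBAC
clock 6: out=0, reg = 0xFDD6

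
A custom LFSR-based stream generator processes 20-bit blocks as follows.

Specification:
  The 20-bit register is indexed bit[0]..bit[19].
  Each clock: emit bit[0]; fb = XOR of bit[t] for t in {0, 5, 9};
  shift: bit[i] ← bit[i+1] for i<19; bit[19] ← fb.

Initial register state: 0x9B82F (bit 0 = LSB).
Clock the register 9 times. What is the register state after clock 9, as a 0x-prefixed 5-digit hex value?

0x994DC

reg_0 = 0x9B82F
clock 1: out=1, reg = 0x4DC17
clock 2: out=1, reg = 0xA6E0B
clock 3: out=1, reg = 0x53705
clock 4: out=1, reg = 0x29B82
clock 5: out=0, reg = 0x94DC1
clock 6: out=1, reg = 0xCA6E0
clock 7: out=0, reg = 0x65370
clock 8: out=0, reg = 0x329B8
clock 9: out=0, reg = 0x994DC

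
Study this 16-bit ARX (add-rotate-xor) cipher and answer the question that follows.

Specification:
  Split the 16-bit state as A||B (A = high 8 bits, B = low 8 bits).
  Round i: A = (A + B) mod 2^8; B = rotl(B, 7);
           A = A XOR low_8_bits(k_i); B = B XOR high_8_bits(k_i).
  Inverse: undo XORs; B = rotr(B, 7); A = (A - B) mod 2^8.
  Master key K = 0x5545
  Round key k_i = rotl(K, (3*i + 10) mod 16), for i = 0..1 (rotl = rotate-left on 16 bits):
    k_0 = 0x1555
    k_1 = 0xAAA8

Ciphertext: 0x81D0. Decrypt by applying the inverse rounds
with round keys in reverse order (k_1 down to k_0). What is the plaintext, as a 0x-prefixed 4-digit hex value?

s_0 = ciphertext = 0x81D0
s_1 = InvRound(s_0, k_1) = 0x35F4
s_2 = InvRound(s_1, k_0) = 0x9DC3

0x9DC3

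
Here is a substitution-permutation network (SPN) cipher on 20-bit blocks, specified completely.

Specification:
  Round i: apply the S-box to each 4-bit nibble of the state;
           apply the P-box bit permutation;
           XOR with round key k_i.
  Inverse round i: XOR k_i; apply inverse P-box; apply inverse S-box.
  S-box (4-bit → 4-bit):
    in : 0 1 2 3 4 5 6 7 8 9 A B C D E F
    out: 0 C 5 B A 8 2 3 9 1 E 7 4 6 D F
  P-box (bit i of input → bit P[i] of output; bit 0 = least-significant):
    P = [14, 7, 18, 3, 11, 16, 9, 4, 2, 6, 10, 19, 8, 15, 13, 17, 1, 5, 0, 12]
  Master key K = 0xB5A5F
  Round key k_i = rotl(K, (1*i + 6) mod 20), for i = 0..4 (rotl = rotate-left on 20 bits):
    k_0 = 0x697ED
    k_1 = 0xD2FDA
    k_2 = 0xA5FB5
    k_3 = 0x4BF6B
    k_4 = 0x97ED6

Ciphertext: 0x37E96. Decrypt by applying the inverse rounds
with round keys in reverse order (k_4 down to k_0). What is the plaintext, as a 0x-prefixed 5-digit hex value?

0x2BF8C

s_0 = ciphertext = 0x37E96
s_1 = InvRound(s_0, k_4) = 0x05400
s_2 = InvRound(s_1, k_3) = 0xBB62E
s_3 = InvRound(s_2, k_2) = 0x2B033
s_4 = InvRound(s_3, k_1) = 0xA3ABA
s_5 = InvRound(s_4, k_0) = 0x2BF8C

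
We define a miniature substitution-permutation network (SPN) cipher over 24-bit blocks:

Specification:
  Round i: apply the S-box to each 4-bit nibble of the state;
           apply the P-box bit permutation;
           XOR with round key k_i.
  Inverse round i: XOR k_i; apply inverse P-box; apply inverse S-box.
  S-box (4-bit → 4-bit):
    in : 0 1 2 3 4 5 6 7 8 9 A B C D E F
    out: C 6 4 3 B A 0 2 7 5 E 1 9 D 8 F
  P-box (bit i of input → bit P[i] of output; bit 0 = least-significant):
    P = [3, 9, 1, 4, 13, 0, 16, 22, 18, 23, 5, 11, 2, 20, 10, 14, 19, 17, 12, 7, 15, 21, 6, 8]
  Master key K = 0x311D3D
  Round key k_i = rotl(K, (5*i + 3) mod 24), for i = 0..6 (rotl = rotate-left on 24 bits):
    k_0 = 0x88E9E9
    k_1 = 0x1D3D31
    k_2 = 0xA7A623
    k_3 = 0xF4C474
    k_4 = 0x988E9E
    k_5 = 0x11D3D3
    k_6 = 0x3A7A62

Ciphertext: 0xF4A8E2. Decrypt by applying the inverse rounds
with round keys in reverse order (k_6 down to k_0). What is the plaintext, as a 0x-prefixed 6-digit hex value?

0x4EBE6A

s_0 = ciphertext = 0xF4A8E2
s_1 = InvRound(s_0, k_6) = 0xBFE3E7
s_2 = InvRound(s_1, k_5) = 0x78B8BE
s_3 = InvRound(s_2, k_4) = 0x7221C7
s_4 = InvRound(s_3, k_3) = 0xC50830
s_5 = InvRound(s_4, k_2) = 0x372E4A
s_6 = InvRound(s_5, k_1) = 0xA8627F
s_7 = InvRound(s_6, k_0) = 0x4EBE6A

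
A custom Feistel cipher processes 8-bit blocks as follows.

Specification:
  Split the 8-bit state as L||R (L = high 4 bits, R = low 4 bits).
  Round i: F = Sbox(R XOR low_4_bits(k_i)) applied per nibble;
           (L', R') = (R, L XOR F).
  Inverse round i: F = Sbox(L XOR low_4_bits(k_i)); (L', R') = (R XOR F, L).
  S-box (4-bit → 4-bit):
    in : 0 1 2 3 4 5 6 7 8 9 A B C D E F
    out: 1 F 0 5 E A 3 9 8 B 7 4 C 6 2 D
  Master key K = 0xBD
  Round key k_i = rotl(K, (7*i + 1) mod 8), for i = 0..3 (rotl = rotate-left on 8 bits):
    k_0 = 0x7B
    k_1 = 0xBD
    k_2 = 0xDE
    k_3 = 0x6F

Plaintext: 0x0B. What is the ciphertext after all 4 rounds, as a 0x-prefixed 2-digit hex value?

s_0 = plaintext = 0x0B
s_1 = Round(s_0, k_0) = 0xB1
s_2 = Round(s_1, k_1) = 0x17
s_3 = Round(s_2, k_2) = 0x7A
s_4 = Round(s_3, k_3) = 0xAD

0xAD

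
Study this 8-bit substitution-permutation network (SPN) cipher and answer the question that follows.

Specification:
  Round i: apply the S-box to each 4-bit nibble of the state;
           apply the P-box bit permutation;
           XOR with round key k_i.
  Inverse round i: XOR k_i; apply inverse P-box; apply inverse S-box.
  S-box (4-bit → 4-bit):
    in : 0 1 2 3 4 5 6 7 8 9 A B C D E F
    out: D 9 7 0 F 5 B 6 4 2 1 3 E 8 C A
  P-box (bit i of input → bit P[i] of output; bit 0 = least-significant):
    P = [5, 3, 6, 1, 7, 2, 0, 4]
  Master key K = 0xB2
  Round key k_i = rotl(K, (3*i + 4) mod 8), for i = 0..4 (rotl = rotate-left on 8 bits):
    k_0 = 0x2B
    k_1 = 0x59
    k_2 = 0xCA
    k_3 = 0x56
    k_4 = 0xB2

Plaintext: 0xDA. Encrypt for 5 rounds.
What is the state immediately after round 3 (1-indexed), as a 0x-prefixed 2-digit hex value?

s_0 = plaintext = 0xDA
s_1 = Round(s_0, k_0) = 0x1B
s_2 = Round(s_1, k_1) = 0xE1
s_3 = Round(s_2, k_2) = 0xF9
s_4 = Round(s_3, k_3) = 0x4A
s_5 = Round(s_4, k_4) = 0x07

0xF9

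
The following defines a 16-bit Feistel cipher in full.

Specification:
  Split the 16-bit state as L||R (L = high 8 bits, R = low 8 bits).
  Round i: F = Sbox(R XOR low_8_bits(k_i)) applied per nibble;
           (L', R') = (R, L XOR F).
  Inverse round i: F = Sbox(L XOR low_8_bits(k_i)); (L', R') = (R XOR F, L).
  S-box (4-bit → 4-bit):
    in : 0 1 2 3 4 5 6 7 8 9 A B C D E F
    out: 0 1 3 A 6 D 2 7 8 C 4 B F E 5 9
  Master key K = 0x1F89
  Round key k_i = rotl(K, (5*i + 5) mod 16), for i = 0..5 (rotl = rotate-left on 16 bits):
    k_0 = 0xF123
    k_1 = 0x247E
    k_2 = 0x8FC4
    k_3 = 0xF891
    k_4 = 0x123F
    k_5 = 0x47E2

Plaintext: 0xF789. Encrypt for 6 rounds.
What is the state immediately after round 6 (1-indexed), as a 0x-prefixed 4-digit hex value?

s_0 = plaintext = 0xF789
s_1 = Round(s_0, k_0) = 0x89B3
s_2 = Round(s_1, k_1) = 0xB377
s_3 = Round(s_2, k_2) = 0x7709
s_4 = Round(s_3, k_3) = 0x09BF
s_5 = Round(s_4, k_4) = 0xBF89
s_6 = Round(s_5, k_5) = 0x8994

0x8994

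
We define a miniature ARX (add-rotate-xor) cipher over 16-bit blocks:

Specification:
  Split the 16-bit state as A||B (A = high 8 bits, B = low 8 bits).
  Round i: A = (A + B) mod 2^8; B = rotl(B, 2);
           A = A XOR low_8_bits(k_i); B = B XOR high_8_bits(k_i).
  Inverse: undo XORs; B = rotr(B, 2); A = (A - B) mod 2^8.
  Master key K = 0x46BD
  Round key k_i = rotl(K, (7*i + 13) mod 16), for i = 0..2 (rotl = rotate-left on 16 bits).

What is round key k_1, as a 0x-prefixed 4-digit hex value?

0x6BD4

K = 0x46BD
k_0 = rotl(K, (7*0+13) mod 16) = rotl(K, 13) = 0xA8D7
k_1 = rotl(K, (7*1+13) mod 16) = rotl(K, 4) = 0x6BD4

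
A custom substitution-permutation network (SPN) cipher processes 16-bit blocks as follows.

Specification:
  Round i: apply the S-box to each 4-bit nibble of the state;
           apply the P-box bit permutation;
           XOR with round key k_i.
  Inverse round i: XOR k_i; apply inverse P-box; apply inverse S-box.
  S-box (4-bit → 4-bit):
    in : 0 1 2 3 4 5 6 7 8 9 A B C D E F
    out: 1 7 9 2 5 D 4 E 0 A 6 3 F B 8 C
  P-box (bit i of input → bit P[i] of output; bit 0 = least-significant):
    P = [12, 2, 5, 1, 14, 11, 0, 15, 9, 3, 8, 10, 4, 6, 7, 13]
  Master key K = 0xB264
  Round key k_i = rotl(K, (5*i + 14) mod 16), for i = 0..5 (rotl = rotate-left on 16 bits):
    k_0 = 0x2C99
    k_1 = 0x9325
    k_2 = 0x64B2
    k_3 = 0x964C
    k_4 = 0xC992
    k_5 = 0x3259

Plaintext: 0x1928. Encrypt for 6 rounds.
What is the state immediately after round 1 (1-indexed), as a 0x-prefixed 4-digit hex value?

0xE841

s_0 = plaintext = 0x1928
s_1 = Round(s_0, k_0) = 0xE841
s_2 = Round(s_1, k_1) = 0xE300
s_3 = Round(s_2, k_2) = 0x14BA
s_4 = Round(s_3, k_3) = 0xDDB8
s_5 = Round(s_4, k_4) = 0xA7CA
s_6 = Round(s_5, k_5) = 0xFFB4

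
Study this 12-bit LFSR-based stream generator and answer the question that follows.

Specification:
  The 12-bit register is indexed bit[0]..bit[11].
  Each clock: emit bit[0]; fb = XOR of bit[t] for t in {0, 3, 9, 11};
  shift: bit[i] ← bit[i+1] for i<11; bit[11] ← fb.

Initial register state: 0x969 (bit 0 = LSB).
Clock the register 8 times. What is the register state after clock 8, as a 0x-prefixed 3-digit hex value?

0x579

reg_0 = 0x969
clock 1: out=1, reg = 0xCB4
clock 2: out=0, reg = 0xE5A
clock 3: out=0, reg = 0xF2D
clock 4: out=1, reg = 0x796
clock 5: out=0, reg = 0xBCB
clock 6: out=1, reg = 0x5E5
clock 7: out=1, reg = 0xAF2
clock 8: out=0, reg = 0x579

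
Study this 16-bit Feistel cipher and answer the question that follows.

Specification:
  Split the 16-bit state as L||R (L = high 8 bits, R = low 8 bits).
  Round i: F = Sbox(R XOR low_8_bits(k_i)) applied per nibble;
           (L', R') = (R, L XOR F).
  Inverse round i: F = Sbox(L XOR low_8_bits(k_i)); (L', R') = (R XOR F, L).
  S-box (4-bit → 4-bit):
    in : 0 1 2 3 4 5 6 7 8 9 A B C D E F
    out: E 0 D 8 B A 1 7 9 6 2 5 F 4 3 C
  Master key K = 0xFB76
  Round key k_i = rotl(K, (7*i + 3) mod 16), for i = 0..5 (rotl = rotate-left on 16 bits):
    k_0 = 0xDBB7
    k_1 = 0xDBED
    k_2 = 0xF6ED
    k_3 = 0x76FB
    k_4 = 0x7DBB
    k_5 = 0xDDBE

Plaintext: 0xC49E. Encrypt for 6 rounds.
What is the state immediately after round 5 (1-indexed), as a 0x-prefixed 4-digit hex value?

s_0 = plaintext = 0xC49E
s_1 = Round(s_0, k_0) = 0x9E12
s_2 = Round(s_1, k_1) = 0x1252
s_3 = Round(s_2, k_2) = 0x524E
s_4 = Round(s_3, k_3) = 0x4E08
s_5 = Round(s_4, k_4) = 0x0816
s_6 = Round(s_5, k_5) = 0x1621

0x0816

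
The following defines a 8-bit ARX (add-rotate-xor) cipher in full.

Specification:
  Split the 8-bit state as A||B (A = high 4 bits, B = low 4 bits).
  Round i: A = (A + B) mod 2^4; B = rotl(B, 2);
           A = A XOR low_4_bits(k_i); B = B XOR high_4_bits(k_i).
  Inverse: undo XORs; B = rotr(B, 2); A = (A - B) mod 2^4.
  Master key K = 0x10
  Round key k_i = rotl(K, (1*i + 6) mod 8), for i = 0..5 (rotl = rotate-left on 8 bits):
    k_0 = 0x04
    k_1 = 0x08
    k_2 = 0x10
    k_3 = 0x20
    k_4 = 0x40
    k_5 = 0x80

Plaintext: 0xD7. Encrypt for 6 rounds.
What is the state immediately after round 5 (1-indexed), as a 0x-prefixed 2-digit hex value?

0x90

s_0 = plaintext = 0xD7
s_1 = Round(s_0, k_0) = 0x0D
s_2 = Round(s_1, k_1) = 0x57
s_3 = Round(s_2, k_2) = 0xCC
s_4 = Round(s_3, k_3) = 0x81
s_5 = Round(s_4, k_4) = 0x90
s_6 = Round(s_5, k_5) = 0x98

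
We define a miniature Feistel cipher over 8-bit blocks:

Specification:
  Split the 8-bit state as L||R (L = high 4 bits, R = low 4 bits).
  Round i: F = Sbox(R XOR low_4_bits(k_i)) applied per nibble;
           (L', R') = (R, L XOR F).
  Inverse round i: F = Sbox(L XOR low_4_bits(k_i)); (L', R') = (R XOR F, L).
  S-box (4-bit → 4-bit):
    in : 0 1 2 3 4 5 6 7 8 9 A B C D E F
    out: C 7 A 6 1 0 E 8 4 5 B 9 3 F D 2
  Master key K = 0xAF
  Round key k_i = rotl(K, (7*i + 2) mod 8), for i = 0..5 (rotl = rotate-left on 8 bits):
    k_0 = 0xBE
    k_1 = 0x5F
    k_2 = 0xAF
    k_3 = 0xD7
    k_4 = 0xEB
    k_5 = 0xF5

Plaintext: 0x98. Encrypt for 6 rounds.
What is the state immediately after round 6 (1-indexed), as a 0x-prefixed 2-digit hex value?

s_0 = plaintext = 0x98
s_1 = Round(s_0, k_0) = 0x87
s_2 = Round(s_1, k_1) = 0x7C
s_3 = Round(s_2, k_2) = 0xC1
s_4 = Round(s_3, k_3) = 0x12
s_5 = Round(s_4, k_4) = 0x24
s_6 = Round(s_5, k_5) = 0x45

0x45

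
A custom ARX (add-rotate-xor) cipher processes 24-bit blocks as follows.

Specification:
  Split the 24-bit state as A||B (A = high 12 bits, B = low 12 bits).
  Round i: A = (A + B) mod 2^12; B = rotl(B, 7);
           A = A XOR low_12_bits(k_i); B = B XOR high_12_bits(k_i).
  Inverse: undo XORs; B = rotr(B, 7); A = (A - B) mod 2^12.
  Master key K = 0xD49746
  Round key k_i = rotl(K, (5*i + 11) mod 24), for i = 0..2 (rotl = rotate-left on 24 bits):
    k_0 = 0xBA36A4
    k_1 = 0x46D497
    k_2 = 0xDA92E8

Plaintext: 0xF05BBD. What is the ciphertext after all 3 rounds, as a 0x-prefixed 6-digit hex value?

s_0 = plaintext = 0xF05BBD
s_1 = Round(s_0, k_0) = 0xC6657E
s_2 = Round(s_1, k_1) = 0x573B46
s_3 = Round(s_2, k_2) = 0x251EF3

0x251EF3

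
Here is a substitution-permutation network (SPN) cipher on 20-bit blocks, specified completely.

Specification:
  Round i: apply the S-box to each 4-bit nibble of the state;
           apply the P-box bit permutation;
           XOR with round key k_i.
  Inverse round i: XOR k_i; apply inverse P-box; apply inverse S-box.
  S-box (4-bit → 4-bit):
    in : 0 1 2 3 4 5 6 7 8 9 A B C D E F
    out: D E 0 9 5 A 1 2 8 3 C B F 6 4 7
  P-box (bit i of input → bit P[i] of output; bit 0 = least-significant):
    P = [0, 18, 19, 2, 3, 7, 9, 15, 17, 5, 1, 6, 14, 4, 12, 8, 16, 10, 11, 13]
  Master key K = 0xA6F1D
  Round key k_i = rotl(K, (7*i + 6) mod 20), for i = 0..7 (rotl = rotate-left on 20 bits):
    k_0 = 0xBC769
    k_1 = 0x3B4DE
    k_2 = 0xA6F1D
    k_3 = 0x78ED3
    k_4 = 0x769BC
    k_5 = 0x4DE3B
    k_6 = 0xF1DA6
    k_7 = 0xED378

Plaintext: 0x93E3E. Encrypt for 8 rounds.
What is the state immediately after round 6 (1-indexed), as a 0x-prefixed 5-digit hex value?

0xCFEE2

s_0 = plaintext = 0x93E3E
s_1 = Round(s_0, k_0) = 0x20263
s_2 = Round(s_1, k_1) = 0x3E5D3
s_3 = Round(s_2, k_2) = 0xB5DF8
s_4 = Round(s_3, k_3) = 0x6A96D
s_5 = Round(s_4, k_4) = 0x87894
s_6 = Round(s_5, k_5) = 0xCFEE2
s_7 = Round(s_6, k_6) = 0xE63B4
s_8 = Round(s_7, k_7) = 0x41BB1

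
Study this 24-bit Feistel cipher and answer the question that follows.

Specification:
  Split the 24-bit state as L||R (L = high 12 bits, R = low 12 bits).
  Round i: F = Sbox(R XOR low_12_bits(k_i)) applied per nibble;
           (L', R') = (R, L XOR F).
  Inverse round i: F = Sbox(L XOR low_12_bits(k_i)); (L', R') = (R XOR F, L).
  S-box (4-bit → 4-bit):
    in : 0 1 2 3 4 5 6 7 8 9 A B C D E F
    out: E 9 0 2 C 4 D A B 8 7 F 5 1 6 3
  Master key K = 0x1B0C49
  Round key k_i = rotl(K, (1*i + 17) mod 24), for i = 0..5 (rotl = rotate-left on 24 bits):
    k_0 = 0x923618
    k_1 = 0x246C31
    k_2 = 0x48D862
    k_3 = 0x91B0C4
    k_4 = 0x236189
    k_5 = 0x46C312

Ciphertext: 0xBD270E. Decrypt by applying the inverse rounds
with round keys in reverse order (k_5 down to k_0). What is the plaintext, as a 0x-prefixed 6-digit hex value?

s_0 = ciphertext = 0xBD270E
s_1 = InvRound(s_0, k_5) = 0xC50BD2
s_2 = InvRound(s_1, k_4) = 0xACAC50
s_3 = InvRound(s_2, k_3) = 0xBB6ACA
s_4 = InvRound(s_3, k_2) = 0x8D6BB6
s_5 = InvRound(s_4, k_1) = 0x7DC8D6
s_6 = InvRound(s_5, k_0) = 0x18A7DC

0x18A7DC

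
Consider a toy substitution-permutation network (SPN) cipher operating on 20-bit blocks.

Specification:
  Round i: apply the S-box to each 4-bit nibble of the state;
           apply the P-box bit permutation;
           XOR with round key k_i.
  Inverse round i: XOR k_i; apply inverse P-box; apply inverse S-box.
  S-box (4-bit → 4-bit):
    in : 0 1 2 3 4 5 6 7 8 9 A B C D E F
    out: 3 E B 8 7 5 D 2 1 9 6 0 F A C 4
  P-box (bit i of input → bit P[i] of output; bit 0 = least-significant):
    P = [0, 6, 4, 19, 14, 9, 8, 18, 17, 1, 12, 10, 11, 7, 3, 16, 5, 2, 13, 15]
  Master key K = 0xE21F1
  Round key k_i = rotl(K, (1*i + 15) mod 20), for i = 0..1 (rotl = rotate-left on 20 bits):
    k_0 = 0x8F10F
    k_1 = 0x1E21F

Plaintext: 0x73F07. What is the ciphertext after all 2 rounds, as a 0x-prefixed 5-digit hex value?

0x125B7

s_0 = plaintext = 0x73F07
s_1 = Round(s_0, k_0) = 0x9A34B
s_2 = Round(s_1, k_1) = 0x125B7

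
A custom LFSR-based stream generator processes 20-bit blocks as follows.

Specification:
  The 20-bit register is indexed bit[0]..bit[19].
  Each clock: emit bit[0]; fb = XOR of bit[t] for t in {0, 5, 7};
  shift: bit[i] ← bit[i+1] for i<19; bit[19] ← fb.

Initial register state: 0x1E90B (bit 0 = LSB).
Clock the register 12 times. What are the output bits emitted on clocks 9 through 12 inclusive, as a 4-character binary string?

1001

reg_0 = 0x1E90B
clock 1: out=1, reg = 0x8F485
clock 2: out=1, reg = 0x47A42
clock 3: out=0, reg = 0x23D21
clock 4: out=1, reg = 0x11E90
clock 5: out=0, reg = 0x88F48
clock 6: out=0, reg = 0x447A4
clock 7: out=0, reg = 0x223D2
clock 8: out=0, reg = 0x911E9
clock 9: out=1, reg = 0xC88F4
clock 10: out=0, reg = 0x6447A
clock 11: out=0, reg = 0xB223D
clock 12: out=1, reg = 0x5911E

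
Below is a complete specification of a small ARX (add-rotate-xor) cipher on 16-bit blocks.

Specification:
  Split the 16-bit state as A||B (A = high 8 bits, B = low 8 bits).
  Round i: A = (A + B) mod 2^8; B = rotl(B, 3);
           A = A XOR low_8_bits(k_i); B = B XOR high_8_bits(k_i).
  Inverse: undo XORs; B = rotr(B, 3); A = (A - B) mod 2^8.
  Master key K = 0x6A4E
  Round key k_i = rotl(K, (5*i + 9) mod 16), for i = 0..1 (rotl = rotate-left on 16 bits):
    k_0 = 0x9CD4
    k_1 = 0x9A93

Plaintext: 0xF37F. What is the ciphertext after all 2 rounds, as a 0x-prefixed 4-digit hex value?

s_0 = plaintext = 0xF37F
s_1 = Round(s_0, k_0) = 0xA667
s_2 = Round(s_1, k_1) = 0x9EA1

0x9EA1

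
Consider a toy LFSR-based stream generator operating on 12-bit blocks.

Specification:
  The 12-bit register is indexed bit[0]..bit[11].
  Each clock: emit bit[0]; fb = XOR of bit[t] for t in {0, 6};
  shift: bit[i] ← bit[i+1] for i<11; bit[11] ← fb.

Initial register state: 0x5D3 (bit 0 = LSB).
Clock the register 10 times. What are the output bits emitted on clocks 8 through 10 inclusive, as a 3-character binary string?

reg_0 = 0x5D3
clock 1: out=1, reg = 0x2E9
clock 2: out=1, reg = 0x174
clock 3: out=0, reg = 0x8BA
clock 4: out=0, reg = 0x45D
clock 5: out=1, reg = 0x22E
clock 6: out=0, reg = 0x117
clock 7: out=1, reg = 0x88B
clock 8: out=1, reg = 0xC45
clock 9: out=1, reg = 0x622
clock 10: out=0, reg = 0x311

110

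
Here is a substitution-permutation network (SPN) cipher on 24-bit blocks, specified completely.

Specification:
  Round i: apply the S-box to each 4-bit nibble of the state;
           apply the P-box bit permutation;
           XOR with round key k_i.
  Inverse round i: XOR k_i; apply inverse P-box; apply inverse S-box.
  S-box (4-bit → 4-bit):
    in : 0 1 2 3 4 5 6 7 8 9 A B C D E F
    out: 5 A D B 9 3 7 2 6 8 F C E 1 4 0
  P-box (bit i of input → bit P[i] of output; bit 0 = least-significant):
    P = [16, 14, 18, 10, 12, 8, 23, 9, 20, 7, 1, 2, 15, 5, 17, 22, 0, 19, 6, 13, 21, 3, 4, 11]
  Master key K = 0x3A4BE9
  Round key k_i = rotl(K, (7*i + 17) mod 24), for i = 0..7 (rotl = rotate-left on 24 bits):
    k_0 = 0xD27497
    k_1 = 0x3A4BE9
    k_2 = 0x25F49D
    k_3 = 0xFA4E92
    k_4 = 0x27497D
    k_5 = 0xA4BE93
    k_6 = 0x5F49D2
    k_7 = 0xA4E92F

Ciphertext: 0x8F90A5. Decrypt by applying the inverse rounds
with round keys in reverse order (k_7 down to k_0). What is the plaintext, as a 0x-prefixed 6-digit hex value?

0xED64A7

s_0 = ciphertext = 0x8F90A5
s_1 = InvRound(s_0, k_7) = 0x31E855
s_2 = InvRound(s_1, k_6) = 0xD32C7E
s_3 = InvRound(s_2, k_5) = 0x50A340
s_4 = InvRound(s_3, k_4) = 0xA4A496
s_5 = InvRound(s_4, k_3) = 0x912498
s_6 = InvRound(s_5, k_2) = 0xDDD408
s_7 = InvRound(s_6, k_1) = 0x40A7A2
s_8 = InvRound(s_7, k_0) = 0xED64A7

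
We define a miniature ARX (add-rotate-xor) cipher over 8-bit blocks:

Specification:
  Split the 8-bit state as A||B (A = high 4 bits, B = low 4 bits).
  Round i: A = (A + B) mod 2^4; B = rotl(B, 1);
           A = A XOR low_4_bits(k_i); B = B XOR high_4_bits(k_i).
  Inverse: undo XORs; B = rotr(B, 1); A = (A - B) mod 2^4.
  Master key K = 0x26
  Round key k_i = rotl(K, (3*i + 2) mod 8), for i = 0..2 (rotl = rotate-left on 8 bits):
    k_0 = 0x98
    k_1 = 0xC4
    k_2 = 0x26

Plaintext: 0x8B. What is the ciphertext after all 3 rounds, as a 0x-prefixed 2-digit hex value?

s_0 = plaintext = 0x8B
s_1 = Round(s_0, k_0) = 0xBE
s_2 = Round(s_1, k_1) = 0xD1
s_3 = Round(s_2, k_2) = 0x80

0x80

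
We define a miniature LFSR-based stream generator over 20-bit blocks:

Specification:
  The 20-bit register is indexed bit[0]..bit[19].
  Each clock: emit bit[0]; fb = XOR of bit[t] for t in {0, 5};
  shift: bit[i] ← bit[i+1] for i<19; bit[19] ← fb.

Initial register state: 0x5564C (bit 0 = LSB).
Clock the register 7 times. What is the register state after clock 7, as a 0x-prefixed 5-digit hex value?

0xFCAAC

reg_0 = 0x5564C
clock 1: out=0, reg = 0x2AB26
clock 2: out=0, reg = 0x95593
clock 3: out=1, reg = 0xCAAC9
clock 4: out=1, reg = 0xE5564
clock 5: out=0, reg = 0xF2AB2
clock 6: out=0, reg = 0xF9559
clock 7: out=1, reg = 0xFCAAC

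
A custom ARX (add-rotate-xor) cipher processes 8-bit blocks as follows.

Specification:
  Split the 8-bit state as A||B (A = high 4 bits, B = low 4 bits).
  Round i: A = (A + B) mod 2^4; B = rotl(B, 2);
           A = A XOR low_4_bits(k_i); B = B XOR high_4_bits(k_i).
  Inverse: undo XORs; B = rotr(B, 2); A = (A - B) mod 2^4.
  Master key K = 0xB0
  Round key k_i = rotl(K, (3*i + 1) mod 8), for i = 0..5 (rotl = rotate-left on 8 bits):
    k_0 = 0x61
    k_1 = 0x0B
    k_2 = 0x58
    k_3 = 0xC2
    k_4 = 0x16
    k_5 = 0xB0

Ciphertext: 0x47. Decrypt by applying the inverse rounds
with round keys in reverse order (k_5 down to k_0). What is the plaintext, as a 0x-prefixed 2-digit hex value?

s_0 = ciphertext = 0x47
s_1 = InvRound(s_0, k_5) = 0x13
s_2 = InvRound(s_1, k_4) = 0xF8
s_3 = InvRound(s_2, k_3) = 0xC1
s_4 = InvRound(s_3, k_2) = 0x31
s_5 = InvRound(s_4, k_1) = 0x44
s_6 = InvRound(s_5, k_0) = 0xD8

0xD8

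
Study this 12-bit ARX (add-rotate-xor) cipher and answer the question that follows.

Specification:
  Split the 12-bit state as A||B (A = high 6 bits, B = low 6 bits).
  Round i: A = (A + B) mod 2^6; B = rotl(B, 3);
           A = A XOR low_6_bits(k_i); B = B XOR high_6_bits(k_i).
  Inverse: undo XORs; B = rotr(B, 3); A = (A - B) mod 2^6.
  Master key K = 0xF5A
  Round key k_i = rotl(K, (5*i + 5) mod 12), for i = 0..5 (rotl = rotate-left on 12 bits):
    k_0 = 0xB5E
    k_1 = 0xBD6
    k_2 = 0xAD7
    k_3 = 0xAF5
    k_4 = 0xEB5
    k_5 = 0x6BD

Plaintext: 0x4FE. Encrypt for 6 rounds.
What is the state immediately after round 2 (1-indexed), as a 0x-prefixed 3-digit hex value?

s_0 = plaintext = 0x4FE
s_1 = Round(s_0, k_0) = 0x3DA
s_2 = Round(s_1, k_1) = 0xFFC
s_3 = Round(s_2, k_2) = 0xB0C
s_4 = Round(s_3, k_3) = 0x34A
s_5 = Round(s_4, k_4) = 0x8AB
s_6 = Round(s_5, k_5) = 0xC07

0xFFC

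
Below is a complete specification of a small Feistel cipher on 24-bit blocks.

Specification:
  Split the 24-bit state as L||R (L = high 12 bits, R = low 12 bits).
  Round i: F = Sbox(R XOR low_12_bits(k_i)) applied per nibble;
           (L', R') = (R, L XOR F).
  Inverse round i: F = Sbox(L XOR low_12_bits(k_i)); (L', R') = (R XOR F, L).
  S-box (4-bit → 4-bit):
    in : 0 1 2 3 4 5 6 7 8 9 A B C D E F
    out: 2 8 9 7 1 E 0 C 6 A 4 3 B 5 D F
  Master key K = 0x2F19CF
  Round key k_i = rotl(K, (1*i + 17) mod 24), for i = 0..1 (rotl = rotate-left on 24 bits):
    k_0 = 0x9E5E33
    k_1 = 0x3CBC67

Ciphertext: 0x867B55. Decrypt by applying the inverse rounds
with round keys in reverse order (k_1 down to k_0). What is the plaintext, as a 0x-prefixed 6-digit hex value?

0x976A77

s_0 = ciphertext = 0x867B55
s_1 = InvRound(s_0, k_1) = 0xA77867
s_2 = InvRound(s_1, k_0) = 0x976A77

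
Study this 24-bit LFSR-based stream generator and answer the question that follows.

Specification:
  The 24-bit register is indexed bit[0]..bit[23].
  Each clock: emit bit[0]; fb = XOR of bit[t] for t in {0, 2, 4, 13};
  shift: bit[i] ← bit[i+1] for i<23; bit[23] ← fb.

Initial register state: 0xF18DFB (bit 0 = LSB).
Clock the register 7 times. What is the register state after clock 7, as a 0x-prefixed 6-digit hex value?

0xADE31B

reg_0 = 0xF18DFB
clock 1: out=1, reg = 0x78C6FD
clock 2: out=1, reg = 0xBC637E
clock 3: out=0, reg = 0xDE31BF
clock 4: out=1, reg = 0x6F18DF
clock 5: out=1, reg = 0xB78C6F
clock 6: out=1, reg = 0x5BC637
clock 7: out=1, reg = 0xADE31B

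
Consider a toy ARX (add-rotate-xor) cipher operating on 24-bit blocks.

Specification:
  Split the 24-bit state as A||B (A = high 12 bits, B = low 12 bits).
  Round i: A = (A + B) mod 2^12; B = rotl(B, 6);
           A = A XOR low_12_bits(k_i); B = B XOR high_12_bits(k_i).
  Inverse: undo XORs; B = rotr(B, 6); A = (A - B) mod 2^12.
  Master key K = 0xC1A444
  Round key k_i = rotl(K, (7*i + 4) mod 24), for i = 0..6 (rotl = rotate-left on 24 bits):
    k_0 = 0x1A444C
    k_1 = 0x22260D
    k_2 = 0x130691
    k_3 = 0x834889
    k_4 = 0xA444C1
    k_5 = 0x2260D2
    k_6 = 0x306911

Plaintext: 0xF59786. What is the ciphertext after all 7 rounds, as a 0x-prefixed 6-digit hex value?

s_0 = plaintext = 0xF59786
s_1 = Round(s_0, k_0) = 0x29303A
s_2 = Round(s_1, k_1) = 0x4C0CA2
s_3 = Round(s_2, k_2) = 0x7F3982
s_4 = Round(s_3, k_3) = 0x9FC892
s_5 = Round(s_4, k_4) = 0x64FEE6
s_6 = Round(s_5, k_5) = 0x5E7B9D
s_7 = Round(s_6, k_6) = 0x895468

0x895468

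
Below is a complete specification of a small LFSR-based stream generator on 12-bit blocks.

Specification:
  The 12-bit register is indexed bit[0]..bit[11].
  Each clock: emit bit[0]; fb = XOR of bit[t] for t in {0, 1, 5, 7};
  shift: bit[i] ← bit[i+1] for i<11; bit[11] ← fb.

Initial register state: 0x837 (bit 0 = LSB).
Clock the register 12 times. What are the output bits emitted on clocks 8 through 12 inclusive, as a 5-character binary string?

00001

reg_0 = 0x837
clock 1: out=1, reg = 0xC1B
clock 2: out=1, reg = 0x60D
clock 3: out=1, reg = 0xB06
clock 4: out=0, reg = 0xD83
clock 5: out=1, reg = 0xEC1
clock 6: out=1, reg = 0x760
clock 7: out=0, reg = 0xBB0
clock 8: out=0, reg = 0x5D8
clock 9: out=0, reg = 0xAEC
clock 10: out=0, reg = 0x576
clock 11: out=0, reg = 0x2BB
clock 12: out=1, reg = 0x15D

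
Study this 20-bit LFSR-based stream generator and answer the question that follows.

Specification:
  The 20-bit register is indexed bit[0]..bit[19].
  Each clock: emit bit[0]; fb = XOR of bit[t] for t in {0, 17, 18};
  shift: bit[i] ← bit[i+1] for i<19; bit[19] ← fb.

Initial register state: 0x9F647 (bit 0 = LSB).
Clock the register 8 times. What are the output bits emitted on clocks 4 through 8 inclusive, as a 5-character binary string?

reg_0 = 0x9F647
clock 1: out=1, reg = 0xCFB23
clock 2: out=1, reg = 0x67D91
clock 3: out=1, reg = 0xB3EC8
clock 4: out=0, reg = 0xD9F64
clock 5: out=0, reg = 0xECFB2
clock 6: out=0, reg = 0x767D9
clock 7: out=1, reg = 0xBB3EC
clock 8: out=0, reg = 0xDD9F6

00010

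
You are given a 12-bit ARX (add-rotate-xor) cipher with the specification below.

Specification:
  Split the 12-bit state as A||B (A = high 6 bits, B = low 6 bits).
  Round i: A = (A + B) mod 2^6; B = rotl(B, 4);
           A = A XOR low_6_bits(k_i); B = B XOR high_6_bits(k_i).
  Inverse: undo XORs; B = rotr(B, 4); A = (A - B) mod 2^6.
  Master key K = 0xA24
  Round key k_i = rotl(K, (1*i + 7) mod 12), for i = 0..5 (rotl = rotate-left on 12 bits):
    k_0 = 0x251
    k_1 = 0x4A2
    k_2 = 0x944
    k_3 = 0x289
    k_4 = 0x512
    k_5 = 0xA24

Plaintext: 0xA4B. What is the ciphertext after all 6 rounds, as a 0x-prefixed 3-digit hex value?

s_0 = plaintext = 0xA4B
s_1 = Round(s_0, k_0) = 0x97B
s_2 = Round(s_1, k_1) = 0x0AC
s_3 = Round(s_2, k_2) = 0xAAE
s_4 = Round(s_3, k_3) = 0x461
s_5 = Round(s_4, k_4) = 0x80C
s_6 = Round(s_5, k_5) = 0x22B

0x22B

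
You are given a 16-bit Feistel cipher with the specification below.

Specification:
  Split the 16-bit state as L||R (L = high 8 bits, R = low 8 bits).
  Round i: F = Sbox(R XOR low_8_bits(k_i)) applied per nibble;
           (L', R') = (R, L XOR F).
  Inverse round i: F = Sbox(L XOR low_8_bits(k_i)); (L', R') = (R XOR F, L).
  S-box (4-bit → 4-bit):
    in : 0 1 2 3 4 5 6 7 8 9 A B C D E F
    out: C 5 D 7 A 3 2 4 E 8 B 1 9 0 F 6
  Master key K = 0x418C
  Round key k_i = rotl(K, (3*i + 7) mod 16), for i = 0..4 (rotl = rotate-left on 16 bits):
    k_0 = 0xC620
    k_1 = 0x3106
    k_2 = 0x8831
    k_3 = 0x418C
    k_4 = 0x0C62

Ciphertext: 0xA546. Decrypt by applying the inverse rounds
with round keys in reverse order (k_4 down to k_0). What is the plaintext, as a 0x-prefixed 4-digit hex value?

0xEBB9

s_0 = ciphertext = 0xA546
s_1 = InvRound(s_0, k_4) = 0xD2A5
s_2 = InvRound(s_1, k_3) = 0x9AD2
s_3 = InvRound(s_2, k_2) = 0x639A
s_4 = InvRound(s_3, k_1) = 0xB963
s_5 = InvRound(s_4, k_0) = 0xEBB9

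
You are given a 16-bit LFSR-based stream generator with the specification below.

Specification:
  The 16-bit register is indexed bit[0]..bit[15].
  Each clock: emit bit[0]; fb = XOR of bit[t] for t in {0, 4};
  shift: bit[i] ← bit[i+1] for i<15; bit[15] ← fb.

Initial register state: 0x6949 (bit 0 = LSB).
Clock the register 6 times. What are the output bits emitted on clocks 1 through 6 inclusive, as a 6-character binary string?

100100

reg_0 = 0x6949
clock 1: out=1, reg = 0xB4A4
clock 2: out=0, reg = 0x5A52
clock 3: out=0, reg = 0xAD29
clock 4: out=1, reg = 0xD694
clock 5: out=0, reg = 0xEB4A
clock 6: out=0, reg = 0x75A5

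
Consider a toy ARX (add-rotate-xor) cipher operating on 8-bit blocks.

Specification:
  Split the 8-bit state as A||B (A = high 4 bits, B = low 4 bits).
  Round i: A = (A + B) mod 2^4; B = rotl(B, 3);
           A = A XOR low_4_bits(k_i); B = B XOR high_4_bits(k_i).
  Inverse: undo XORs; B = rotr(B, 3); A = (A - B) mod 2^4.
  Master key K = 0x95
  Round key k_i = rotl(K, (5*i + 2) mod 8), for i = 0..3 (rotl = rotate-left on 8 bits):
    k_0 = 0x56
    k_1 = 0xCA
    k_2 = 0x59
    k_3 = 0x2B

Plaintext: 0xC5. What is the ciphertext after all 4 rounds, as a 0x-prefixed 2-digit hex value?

0x94

s_0 = plaintext = 0xC5
s_1 = Round(s_0, k_0) = 0x7F
s_2 = Round(s_1, k_1) = 0xC3
s_3 = Round(s_2, k_2) = 0x6C
s_4 = Round(s_3, k_3) = 0x94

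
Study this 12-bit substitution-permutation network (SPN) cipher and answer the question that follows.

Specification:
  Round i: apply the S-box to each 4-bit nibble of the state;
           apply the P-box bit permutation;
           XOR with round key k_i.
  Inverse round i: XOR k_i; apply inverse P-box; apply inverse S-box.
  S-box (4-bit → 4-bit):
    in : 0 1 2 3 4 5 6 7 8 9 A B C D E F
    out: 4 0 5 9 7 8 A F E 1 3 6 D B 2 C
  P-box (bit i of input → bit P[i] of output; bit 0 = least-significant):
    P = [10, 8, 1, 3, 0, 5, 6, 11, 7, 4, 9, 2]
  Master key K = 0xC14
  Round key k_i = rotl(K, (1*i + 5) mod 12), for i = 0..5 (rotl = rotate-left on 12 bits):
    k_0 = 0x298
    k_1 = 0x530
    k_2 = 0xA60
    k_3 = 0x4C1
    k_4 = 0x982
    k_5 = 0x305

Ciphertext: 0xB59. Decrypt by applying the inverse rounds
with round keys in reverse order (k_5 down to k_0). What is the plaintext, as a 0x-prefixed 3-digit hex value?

0xF57

s_0 = ciphertext = 0xB59
s_1 = InvRound(s_0, k_5) = 0x6F5
s_2 = InvRound(s_1, k_4) = 0x874
s_3 = InvRound(s_2, k_3) = 0xDD9
s_4 = InvRound(s_3, k_2) = 0x4AD
s_5 = InvRound(s_4, k_1) = 0xD96
s_6 = InvRound(s_5, k_0) = 0xF57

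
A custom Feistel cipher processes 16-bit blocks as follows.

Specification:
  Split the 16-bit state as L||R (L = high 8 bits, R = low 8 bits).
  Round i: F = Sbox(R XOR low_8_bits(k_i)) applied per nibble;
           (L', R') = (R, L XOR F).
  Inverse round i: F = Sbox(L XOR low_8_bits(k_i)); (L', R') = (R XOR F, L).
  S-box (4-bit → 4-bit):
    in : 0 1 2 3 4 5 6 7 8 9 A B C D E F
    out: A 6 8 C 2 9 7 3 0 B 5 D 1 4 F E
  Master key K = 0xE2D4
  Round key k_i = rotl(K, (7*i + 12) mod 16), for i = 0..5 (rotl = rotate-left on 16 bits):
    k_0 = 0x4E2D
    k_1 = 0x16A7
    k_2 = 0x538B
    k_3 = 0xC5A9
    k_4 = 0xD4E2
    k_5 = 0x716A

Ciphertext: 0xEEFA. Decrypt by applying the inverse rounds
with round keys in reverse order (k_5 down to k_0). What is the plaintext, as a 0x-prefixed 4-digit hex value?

0x4B66

s_0 = ciphertext = 0xEEFA
s_1 = InvRound(s_0, k_5) = 0xF8EE
s_2 = InvRound(s_1, k_4) = 0x8BF8
s_3 = InvRound(s_2, k_3) = 0x708B
s_4 = InvRound(s_3, k_2) = 0x6670
s_5 = InvRound(s_4, k_1) = 0x6666
s_6 = InvRound(s_5, k_0) = 0x4B66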